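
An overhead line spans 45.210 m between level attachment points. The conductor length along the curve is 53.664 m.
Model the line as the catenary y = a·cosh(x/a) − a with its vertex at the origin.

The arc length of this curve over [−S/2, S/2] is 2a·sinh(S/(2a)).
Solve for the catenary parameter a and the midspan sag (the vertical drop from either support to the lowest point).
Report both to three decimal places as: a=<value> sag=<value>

seed: a₀ = √(S³/(24(L−S))) = √(45.210³/(24·8.454)) = 21.341012
iter 1: u=1.059228  f(a)=+4.871e-01  f'(a)=-8.848e-01  a ← 21.341012 − (+4.871e-01/-8.848e-01) = 21.891555
iter 2: u=1.032590  f(a)=+1.949e-02  f'(a)=-8.153e-01  a ← 21.891555 − (+1.949e-02/-8.153e-01) = 21.915456
iter 3: u=1.031464  f(a)=+3.406e-05  f'(a)=-8.124e-01  a ← 21.915456 − (+3.406e-05/-8.124e-01) = 21.915498
iter 4: u=1.031462  f(a)=+1.045e-10  f'(a)=-8.124e-01  a ← 21.915498 − (+1.045e-10/-8.124e-01) = 21.915498
iter 5: u=1.031462  f(a)=+0.000e+00  f'(a)=-8.124e-01  a ← 21.915498 − (+0.000e+00/-8.124e-01) = 21.915498
converged: |Δa| < 1e-12 after 5 iterations
sag = a·(cosh(S/(2a)) − 1) = 21.915498·(cosh(1.031462) − 1) = 12.729058
T_max/T_min = cosh(S/(2a)) = 1.580825

a=21.915 sag=12.729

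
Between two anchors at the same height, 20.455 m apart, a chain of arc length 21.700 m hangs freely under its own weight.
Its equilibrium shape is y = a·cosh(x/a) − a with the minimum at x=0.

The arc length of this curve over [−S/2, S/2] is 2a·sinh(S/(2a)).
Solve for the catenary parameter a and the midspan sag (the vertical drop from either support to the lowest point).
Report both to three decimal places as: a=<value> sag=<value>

seed: a₀ = √(S³/(24(L−S))) = √(20.455³/(24·1.245)) = 16.924230
iter 1: u=0.604311  f(a)=+2.293e-02  f'(a)=-1.526e-01  a ← 16.924230 − (+2.293e-02/-1.526e-01) = 17.074534
iter 2: u=0.598991  f(a)=+3.091e-04  f'(a)=-1.485e-01  a ← 17.074534 − (+3.091e-04/-1.485e-01) = 17.076616
iter 3: u=0.598918  f(a)=+5.785e-08  f'(a)=-1.484e-01  a ← 17.076616 − (+5.785e-08/-1.484e-01) = 17.076616
iter 4: u=0.598918  f(a)=+0.000e+00  f'(a)=-1.484e-01  a ← 17.076616 − (+0.000e+00/-1.484e-01) = 17.076616
converged: |Δa| < 1e-12 after 4 iterations
sag = a·(cosh(S/(2a)) − 1) = 17.076616·(cosh(0.598918) − 1) = 3.155371
T_max/T_min = cosh(S/(2a)) = 1.184777

a=17.077 sag=3.155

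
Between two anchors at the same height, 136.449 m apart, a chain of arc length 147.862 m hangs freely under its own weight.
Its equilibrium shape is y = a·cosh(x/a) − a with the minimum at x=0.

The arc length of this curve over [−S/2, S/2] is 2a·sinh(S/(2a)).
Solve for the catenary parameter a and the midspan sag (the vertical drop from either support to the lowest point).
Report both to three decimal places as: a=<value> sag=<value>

seed: a₀ = √(S³/(24(L−S))) = √(136.449³/(24·11.413)) = 96.305260
iter 1: u=0.708419  f(a)=+2.898e-01  f'(a)=-2.491e-01  a ← 96.305260 − (+2.898e-01/-2.491e-01) = 97.468646
iter 2: u=0.699964  f(a)=+5.336e-03  f'(a)=-2.400e-01  a ← 97.468646 − (+5.336e-03/-2.400e-01) = 97.490874
iter 3: u=0.699804  f(a)=+1.883e-06  f'(a)=-2.399e-01  a ← 97.490874 − (+1.883e-06/-2.399e-01) = 97.490882
iter 4: u=0.699804  f(a)=+2.274e-13  f'(a)=-2.399e-01  a ← 97.490882 − (+2.274e-13/-2.399e-01) = 97.490882
converged: |Δa| < 1e-12 after 4 iterations
sag = a·(cosh(S/(2a)) − 1) = 97.490882·(cosh(0.699804) − 1) = 24.862152
T_max/T_min = cosh(S/(2a)) = 1.255020

a=97.491 sag=24.862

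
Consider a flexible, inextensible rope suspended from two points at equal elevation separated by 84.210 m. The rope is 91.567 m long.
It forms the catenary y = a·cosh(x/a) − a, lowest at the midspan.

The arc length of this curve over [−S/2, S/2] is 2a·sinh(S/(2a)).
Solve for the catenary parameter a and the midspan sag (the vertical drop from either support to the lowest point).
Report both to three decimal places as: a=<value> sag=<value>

a=58.903 sag=15.701

seed: a₀ = √(S³/(24(L−S))) = √(84.210³/(24·7.357)) = 58.155327
iter 1: u=0.724009  f(a)=+1.952e-01  f'(a)=-2.665e-01  a ← 58.155327 − (+1.952e-01/-2.665e-01) = 58.887892
iter 2: u=0.715003  f(a)=+3.751e-03  f'(a)=-2.564e-01  a ← 58.887892 − (+3.751e-03/-2.564e-01) = 58.902521
iter 3: u=0.714825  f(a)=+1.444e-06  f'(a)=-2.562e-01  a ← 58.902521 − (+1.444e-06/-2.562e-01) = 58.902527
iter 4: u=0.714825  f(a)=+2.132e-13  f'(a)=-2.562e-01  a ← 58.902527 − (+2.132e-13/-2.562e-01) = 58.902527
converged: |Δa| < 1e-12 after 4 iterations
sag = a·(cosh(S/(2a)) − 1) = 58.902527·(cosh(0.714825) − 1) = 15.700667
T_max/T_min = cosh(S/(2a)) = 1.266553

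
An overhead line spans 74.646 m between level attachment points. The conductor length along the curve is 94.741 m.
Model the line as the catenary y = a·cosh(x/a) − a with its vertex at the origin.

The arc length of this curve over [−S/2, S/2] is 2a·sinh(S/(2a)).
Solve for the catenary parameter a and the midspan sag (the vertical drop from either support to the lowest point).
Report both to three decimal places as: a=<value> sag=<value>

a=30.486 sag=25.846

seed: a₀ = √(S³/(24(L−S))) = √(74.646³/(24·20.095)) = 29.367041
iter 1: u=1.270915  f(a)=+1.687e+00  f'(a)=-1.603e+00  a ← 29.367041 − (+1.687e+00/-1.603e+00) = 30.419450
iter 2: u=1.226945  f(a)=+9.491e-02  f'(a)=-1.427e+00  a ← 30.419450 − (+9.491e-02/-1.427e+00) = 30.485962
iter 3: u=1.224268  f(a)=+3.402e-04  f'(a)=-1.417e+00  a ← 30.485962 − (+3.402e-04/-1.417e+00) = 30.486202
iter 4: u=1.224259  f(a)=+4.404e-09  f'(a)=-1.417e+00  a ← 30.486202 − (+4.404e-09/-1.417e+00) = 30.486202
iter 5: u=1.224259  f(a)=+0.000e+00  f'(a)=-1.417e+00  a ← 30.486202 − (+0.000e+00/-1.417e+00) = 30.486202
converged: |Δa| < 1e-12 after 5 iterations
sag = a·(cosh(S/(2a)) − 1) = 30.486202·(cosh(1.224259) − 1) = 25.846495
T_max/T_min = cosh(S/(2a)) = 1.847810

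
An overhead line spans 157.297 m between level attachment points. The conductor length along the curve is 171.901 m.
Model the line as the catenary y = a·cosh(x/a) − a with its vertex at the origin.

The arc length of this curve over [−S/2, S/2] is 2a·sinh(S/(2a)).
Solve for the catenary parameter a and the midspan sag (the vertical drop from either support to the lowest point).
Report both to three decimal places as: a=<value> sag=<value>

seed: a₀ = √(S³/(24(L−S))) = √(157.297³/(24·14.604)) = 105.375373
iter 1: u=0.746365  f(a)=+4.122e-01  f'(a)=-2.929e-01  a ← 105.375373 − (+4.122e-01/-2.929e-01) = 106.782538
iter 2: u=0.736530  f(a)=+8.402e-03  f'(a)=-2.811e-01  a ← 106.782538 − (+8.402e-03/-2.811e-01) = 106.812428
iter 3: u=0.736323  f(a)=+3.652e-06  f'(a)=-2.809e-01  a ← 106.812428 − (+3.652e-06/-2.809e-01) = 106.812441
iter 4: u=0.736323  f(a)=+6.821e-13  f'(a)=-2.809e-01  a ← 106.812441 − (+6.821e-13/-2.809e-01) = 106.812441
converged: |Δa| < 1e-12 after 4 iterations
sag = a·(cosh(S/(2a)) − 1) = 106.812441·(cosh(0.736323) − 1) = 30.287471
T_max/T_min = cosh(S/(2a)) = 1.283558

a=106.812 sag=30.287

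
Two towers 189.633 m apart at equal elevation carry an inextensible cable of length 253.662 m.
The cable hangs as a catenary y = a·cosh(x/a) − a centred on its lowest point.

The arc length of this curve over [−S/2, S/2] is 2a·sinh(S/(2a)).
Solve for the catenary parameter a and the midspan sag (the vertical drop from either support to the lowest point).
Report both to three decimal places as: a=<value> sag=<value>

seed: a₀ = √(S³/(24(L−S))) = √(189.633³/(24·64.029)) = 66.615746
iter 1: u=1.423335  f(a)=+6.808e+00  f'(a)=-2.341e+00  a ← 66.615746 − (+6.808e+00/-2.341e+00) = 69.523670
iter 2: u=1.363802  f(a)=+4.711e-01  f'(a)=-2.027e+00  a ← 69.523670 − (+4.711e-01/-2.027e+00) = 69.756068
iter 3: u=1.359258  f(a)=+2.627e-03  f'(a)=-2.005e+00  a ← 69.756068 − (+2.627e-03/-2.005e+00) = 69.757379
iter 4: u=1.359233  f(a)=+8.273e-08  f'(a)=-2.005e+00  a ← 69.757379 − (+8.273e-08/-2.005e+00) = 69.757379
iter 5: u=1.359233  f(a)=+2.842e-14  f'(a)=-2.005e+00  a ← 69.757379 − (+2.842e-14/-2.005e+00) = 69.757379
converged: |Δa| < 1e-12 after 5 iterations
sag = a·(cosh(S/(2a)) − 1) = 69.757379·(cosh(1.359233) − 1) = 74.991350
T_max/T_min = cosh(S/(2a)) = 2.075031

a=69.757 sag=74.991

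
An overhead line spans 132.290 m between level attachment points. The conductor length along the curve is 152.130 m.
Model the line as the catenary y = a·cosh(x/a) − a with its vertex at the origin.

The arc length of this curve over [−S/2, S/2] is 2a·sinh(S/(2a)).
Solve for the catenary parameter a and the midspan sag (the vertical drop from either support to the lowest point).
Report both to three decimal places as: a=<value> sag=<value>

seed: a₀ = √(S³/(24(L−S))) = √(132.290³/(24·19.840)) = 69.729102
iter 1: u=0.948600  f(a)=+9.120e-01  f'(a)=-6.219e-01  a ← 69.729102 − (+9.120e-01/-6.219e-01) = 71.195496
iter 2: u=0.929062  f(a)=+2.956e-02  f'(a)=-5.822e-01  a ← 71.195496 − (+2.956e-02/-5.822e-01) = 71.246274
iter 3: u=0.928399  f(a)=+3.337e-05  f'(a)=-5.809e-01  a ← 71.246274 − (+3.337e-05/-5.809e-01) = 71.246332
iter 4: u=0.928399  f(a)=+4.260e-11  f'(a)=-5.809e-01  a ← 71.246332 − (+4.260e-11/-5.809e-01) = 71.246332
iter 5: u=0.928399  f(a)=-2.842e-14  f'(a)=-5.809e-01  a ← 71.246332 − (-2.842e-14/-5.809e-01) = 71.246332
converged: |Δa| < 1e-12 after 5 iterations
sag = a·(cosh(S/(2a)) − 1) = 71.246332·(cosh(0.928399) − 1) = 32.974223
T_max/T_min = cosh(S/(2a)) = 1.462820

a=71.246 sag=32.974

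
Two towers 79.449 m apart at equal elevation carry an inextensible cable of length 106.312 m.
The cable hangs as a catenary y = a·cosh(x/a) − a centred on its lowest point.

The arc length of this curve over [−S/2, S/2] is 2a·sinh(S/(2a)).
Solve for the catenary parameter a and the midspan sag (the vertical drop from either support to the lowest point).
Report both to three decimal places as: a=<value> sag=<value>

seed: a₀ = √(S³/(24(L−S))) = √(79.449³/(24·26.863)) = 27.890081
iter 1: u=1.424324  f(a)=+2.860e+00  f'(a)=-2.347e+00  a ← 27.890081 − (+2.860e+00/-2.347e+00) = 29.108994
iter 2: u=1.364681  f(a)=+1.982e-01  f'(a)=-2.032e+00  a ← 29.108994 − (+1.982e-01/-2.032e+00) = 29.206549
iter 3: u=1.360123  f(a)=+1.108e-03  f'(a)=-2.009e+00  a ← 29.206549 − (+1.108e-03/-2.009e+00) = 29.207101
iter 4: u=1.360097  f(a)=+3.509e-08  f'(a)=-2.009e+00  a ← 29.207101 − (+3.509e-08/-2.009e+00) = 29.207101
iter 5: u=1.360097  f(a)=+1.421e-14  f'(a)=-2.009e+00  a ← 29.207101 − (+1.421e-14/-2.009e+00) = 29.207101
converged: |Δa| < 1e-12 after 5 iterations
sag = a·(cosh(S/(2a)) − 1) = 29.207101·(cosh(1.360097) − 1) = 31.444487
T_max/T_min = cosh(S/(2a)) = 2.076604

a=29.207 sag=31.444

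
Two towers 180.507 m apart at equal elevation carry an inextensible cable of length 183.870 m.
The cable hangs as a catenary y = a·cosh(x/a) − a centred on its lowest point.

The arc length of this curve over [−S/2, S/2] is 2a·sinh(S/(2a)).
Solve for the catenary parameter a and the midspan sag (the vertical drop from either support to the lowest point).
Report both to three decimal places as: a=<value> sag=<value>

seed: a₀ = √(S³/(24(L−S))) = √(180.507³/(24·3.363)) = 269.942968
iter 1: u=0.334343  f(a)=+1.885e-02  f'(a)=-2.520e-02  a ← 269.942968 − (+1.885e-02/-2.520e-02) = 270.690974
iter 2: u=0.333419  f(a)=+7.862e-05  f'(a)=-2.499e-02  a ← 270.690974 − (+7.862e-05/-2.499e-02) = 270.694121
iter 3: u=0.333415  f(a)=+1.381e-09  f'(a)=-2.499e-02  a ← 270.694121 − (+1.381e-09/-2.499e-02) = 270.694121
iter 4: u=0.333415  f(a)=+0.000e+00  f'(a)=-2.499e-02  a ← 270.694121 − (+0.000e+00/-2.499e-02) = 270.694121
converged: |Δa| < 1e-12 after 4 iterations
sag = a·(cosh(S/(2a)) − 1) = 270.694121·(cosh(0.333415) − 1) = 15.185839
T_max/T_min = cosh(S/(2a)) = 1.056100

a=270.694 sag=15.186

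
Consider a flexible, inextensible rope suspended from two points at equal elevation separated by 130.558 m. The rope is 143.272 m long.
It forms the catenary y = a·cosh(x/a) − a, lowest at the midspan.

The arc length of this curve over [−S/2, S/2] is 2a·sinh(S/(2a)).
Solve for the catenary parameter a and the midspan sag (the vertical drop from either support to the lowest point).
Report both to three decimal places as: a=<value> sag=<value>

a=86.620 sag=25.784

seed: a₀ = √(S³/(24(L−S))) = √(130.558³/(24·12.714)) = 85.400125
iter 1: u=0.764390  f(a)=+3.766e-01  f'(a)=-3.155e-01  a ← 85.400125 − (+3.766e-01/-3.155e-01) = 86.593866
iter 2: u=0.753852  f(a)=+8.043e-03  f'(a)=-3.022e-01  a ← 86.593866 − (+8.043e-03/-3.022e-01) = 86.620483
iter 3: u=0.753621  f(a)=+3.845e-06  f'(a)=-3.019e-01  a ← 86.620483 − (+3.845e-06/-3.019e-01) = 86.620495
iter 4: u=0.753621  f(a)=+8.811e-13  f'(a)=-3.019e-01  a ← 86.620495 − (+8.811e-13/-3.019e-01) = 86.620495
converged: |Δa| < 1e-12 after 4 iterations
sag = a·(cosh(S/(2a)) − 1) = 86.620495·(cosh(0.753621) − 1) = 25.784250
T_max/T_min = cosh(S/(2a)) = 1.297669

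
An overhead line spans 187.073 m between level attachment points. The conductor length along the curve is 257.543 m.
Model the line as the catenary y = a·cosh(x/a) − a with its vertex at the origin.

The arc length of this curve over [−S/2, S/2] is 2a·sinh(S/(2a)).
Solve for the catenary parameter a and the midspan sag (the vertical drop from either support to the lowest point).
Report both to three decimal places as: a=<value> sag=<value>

seed: a₀ = √(S³/(24(L−S))) = √(187.073³/(24·70.470)) = 62.216978
iter 1: u=1.503392  f(a)=+8.406e+00  f'(a)=-2.820e+00  a ← 62.216978 − (+8.406e+00/-2.820e+00) = 65.197427
iter 2: u=1.434666  f(a)=+6.418e-01  f'(a)=-2.405e+00  a ← 65.197427 − (+6.418e-01/-2.405e+00) = 65.464305
iter 3: u=1.428817  f(a)=+4.424e-03  f'(a)=-2.372e+00  a ← 65.464305 − (+4.424e-03/-2.372e+00) = 65.466171
iter 4: u=1.428776  f(a)=+2.135e-07  f'(a)=-2.371e+00  a ← 65.466171 − (+2.135e-07/-2.371e+00) = 65.466171
iter 5: u=1.428776  f(a)=-5.684e-14  f'(a)=-2.371e+00  a ← 65.466171 − (-5.684e-14/-2.371e+00) = 65.466171
converged: |Δa| < 1e-12 after 5 iterations
sag = a·(cosh(S/(2a)) − 1) = 65.466171·(cosh(1.428776) − 1) = 78.991154
T_max/T_min = cosh(S/(2a)) = 2.206595

a=65.466 sag=78.991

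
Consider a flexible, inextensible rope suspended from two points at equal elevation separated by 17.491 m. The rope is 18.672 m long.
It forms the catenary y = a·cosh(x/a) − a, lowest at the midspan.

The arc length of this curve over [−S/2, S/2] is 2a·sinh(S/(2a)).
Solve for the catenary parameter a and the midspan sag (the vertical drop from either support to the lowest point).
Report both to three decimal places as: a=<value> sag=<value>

seed: a₀ = √(S³/(24(L−S))) = √(17.491³/(24·1.181)) = 13.740147
iter 1: u=0.636492  f(a)=+2.415e-02  f'(a)=-1.790e-01  a ← 13.740147 − (+2.415e-02/-1.790e-01) = 13.875111
iter 2: u=0.630301  f(a)=+3.605e-04  f'(a)=-1.737e-01  a ← 13.875111 − (+3.605e-04/-1.737e-01) = 13.877187
iter 3: u=0.630207  f(a)=+8.301e-08  f'(a)=-1.736e-01  a ← 13.877187 − (+8.301e-08/-1.736e-01) = 13.877187
iter 4: u=0.630207  f(a)=+3.553e-15  f'(a)=-1.736e-01  a ← 13.877187 − (+3.553e-15/-1.736e-01) = 13.877187
converged: |Δa| < 1e-12 after 4 iterations
sag = a·(cosh(S/(2a)) − 1) = 13.877187·(cosh(0.630207) − 1) = 2.848159
T_max/T_min = cosh(S/(2a)) = 1.205240

a=13.877 sag=2.848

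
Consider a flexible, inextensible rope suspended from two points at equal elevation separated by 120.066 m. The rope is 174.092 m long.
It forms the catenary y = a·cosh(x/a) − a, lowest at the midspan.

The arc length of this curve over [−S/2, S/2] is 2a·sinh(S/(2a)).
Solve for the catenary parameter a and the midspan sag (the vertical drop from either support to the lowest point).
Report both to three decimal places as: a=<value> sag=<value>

a=38.784 sag=56.511

seed: a₀ = √(S³/(24(L−S))) = √(120.066³/(24·54.026)) = 36.536171
iter 1: u=1.643111  f(a)=+7.780e+00  f'(a)=-3.837e+00  a ← 36.536171 − (+7.780e+00/-3.837e+00) = 38.563860
iter 2: u=1.556717  f(a)=+6.946e-01  f'(a)=-3.180e+00  a ← 38.563860 − (+6.946e-01/-3.180e+00) = 38.782319
iter 3: u=1.547948  f(a)=+6.737e-03  f'(a)=-3.118e+00  a ← 38.782319 − (+6.737e-03/-3.118e+00) = 38.784480
iter 4: u=1.547861  f(a)=+6.472e-07  f'(a)=-3.118e+00  a ← 38.784480 − (+6.472e-07/-3.118e+00) = 38.784480
iter 5: u=1.547861  f(a)=+0.000e+00  f'(a)=-3.118e+00  a ← 38.784480 − (+0.000e+00/-3.118e+00) = 38.784480
converged: |Δa| < 1e-12 after 5 iterations
sag = a·(cosh(S/(2a)) − 1) = 38.784480·(cosh(1.547861) − 1) = 56.511071
T_max/T_min = cosh(S/(2a)) = 2.457054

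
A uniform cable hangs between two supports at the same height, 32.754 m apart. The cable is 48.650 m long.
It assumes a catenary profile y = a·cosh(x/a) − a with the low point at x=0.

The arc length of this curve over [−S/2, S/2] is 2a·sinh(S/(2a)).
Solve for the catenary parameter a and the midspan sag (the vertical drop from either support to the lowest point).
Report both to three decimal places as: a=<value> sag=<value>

seed: a₀ = √(S³/(24(L−S))) = √(32.754³/(24·15.896)) = 9.597254
iter 1: u=1.706426  f(a)=+2.481e+00  f'(a)=-4.383e+00  a ← 9.597254 − (+2.481e+00/-4.383e+00) = 10.163401
iter 2: u=1.611370  f(a)=+2.365e-01  f'(a)=-3.584e+00  a ← 10.163401 − (+2.365e-01/-3.584e+00) = 10.229396
iter 3: u=1.600974  f(a)=+2.649e-03  f'(a)=-3.504e+00  a ← 10.229396 − (+2.649e-03/-3.504e+00) = 10.230152
iter 4: u=1.600856  f(a)=+3.404e-07  f'(a)=-3.503e+00  a ← 10.230152 − (+3.404e-07/-3.503e+00) = 10.230152
iter 5: u=1.600856  f(a)=+7.105e-15  f'(a)=-3.503e+00  a ← 10.230152 − (+7.105e-15/-3.503e+00) = 10.230152
converged: |Δa| < 1e-12 after 5 iterations
sag = a·(cosh(S/(2a)) − 1) = 10.230152·(cosh(1.600856) − 1) = 16.158513
T_max/T_min = cosh(S/(2a)) = 2.579499

a=10.230 sag=16.159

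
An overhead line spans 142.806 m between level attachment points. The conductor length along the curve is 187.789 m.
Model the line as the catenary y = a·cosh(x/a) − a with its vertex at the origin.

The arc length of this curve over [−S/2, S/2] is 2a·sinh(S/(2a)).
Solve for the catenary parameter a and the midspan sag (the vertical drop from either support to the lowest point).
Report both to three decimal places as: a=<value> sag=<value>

a=54.234 sag=54.198

seed: a₀ = √(S³/(24(L−S))) = √(142.806³/(24·44.983)) = 51.938554
iter 1: u=1.374759  f(a)=+4.447e+00  f'(a)=-2.082e+00  a ← 51.938554 − (+4.447e+00/-2.082e+00) = 54.074144
iter 2: u=1.320465  f(a)=+2.890e-01  f'(a)=-1.820e+00  a ← 54.074144 − (+2.890e-01/-1.820e+00) = 54.232954
iter 3: u=1.316598  f(a)=+1.408e-03  f'(a)=-1.802e+00  a ← 54.232954 − (+1.408e-03/-1.802e+00) = 54.233735
iter 4: u=1.316579  f(a)=+3.378e-08  f'(a)=-1.802e+00  a ← 54.233735 − (+3.378e-08/-1.802e+00) = 54.233735
iter 5: u=1.316579  f(a)=+0.000e+00  f'(a)=-1.802e+00  a ← 54.233735 − (+0.000e+00/-1.802e+00) = 54.233735
converged: |Δa| < 1e-12 after 5 iterations
sag = a·(cosh(S/(2a)) − 1) = 54.233735·(cosh(1.316579) − 1) = 54.198157
T_max/T_min = cosh(S/(2a)) = 1.999344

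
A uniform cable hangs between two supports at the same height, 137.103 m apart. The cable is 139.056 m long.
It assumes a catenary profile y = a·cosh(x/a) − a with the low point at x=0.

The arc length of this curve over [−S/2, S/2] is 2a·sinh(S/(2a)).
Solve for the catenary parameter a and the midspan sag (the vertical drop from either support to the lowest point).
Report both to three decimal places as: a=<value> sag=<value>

a=234.984 sag=10.070

seed: a₀ = √(S³/(24(L−S))) = √(137.103³/(24·1.953)) = 234.484259
iter 1: u=0.292350  f(a)=+8.363e-03  f'(a)=-1.680e-02  a ← 234.484259 − (+8.363e-03/-1.680e-02) = 234.982039
iter 2: u=0.291731  f(a)=+2.671e-05  f'(a)=-1.669e-02  a ← 234.982039 − (+2.671e-05/-1.669e-02) = 234.983638
iter 3: u=0.291729  f(a)=+2.743e-10  f'(a)=-1.669e-02  a ← 234.983638 − (+2.743e-10/-1.669e-02) = 234.983638
iter 4: u=0.291729  f(a)=-2.842e-14  f'(a)=-1.669e-02  a ← 234.983638 − (-2.842e-14/-1.669e-02) = 234.983638
converged: |Δa| < 1e-12 after 4 iterations
sag = a·(cosh(S/(2a)) − 1) = 234.983638·(cosh(0.291729) − 1) = 10.070342
T_max/T_min = cosh(S/(2a)) = 1.042856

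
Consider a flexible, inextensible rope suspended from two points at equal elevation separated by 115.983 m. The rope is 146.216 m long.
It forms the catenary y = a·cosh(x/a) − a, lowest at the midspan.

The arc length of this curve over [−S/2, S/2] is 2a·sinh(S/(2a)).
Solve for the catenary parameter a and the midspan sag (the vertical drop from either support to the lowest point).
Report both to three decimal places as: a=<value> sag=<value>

a=48.085 sag=39.419

seed: a₀ = √(S³/(24(L−S))) = √(115.983³/(24·30.233)) = 46.370872
iter 1: u=1.250602  f(a)=+2.454e+00  f'(a)=-1.520e+00  a ← 46.370872 − (+2.454e+00/-1.520e+00) = 47.985872
iter 2: u=1.208512  f(a)=+1.340e-01  f'(a)=-1.358e+00  a ← 47.985872 − (+1.340e-01/-1.358e+00) = 48.084595
iter 3: u=1.206031  f(a)=+4.510e-04  f'(a)=-1.349e+00  a ← 48.084595 − (+4.510e-04/-1.349e+00) = 48.084930
iter 4: u=1.206022  f(a)=+5.143e-09  f'(a)=-1.349e+00  a ← 48.084930 − (+5.143e-09/-1.349e+00) = 48.084930
iter 5: u=1.206022  f(a)=+0.000e+00  f'(a)=-1.349e+00  a ← 48.084930 − (+0.000e+00/-1.349e+00) = 48.084930
converged: |Δa| < 1e-12 after 5 iterations
sag = a·(cosh(S/(2a)) − 1) = 48.084930·(cosh(1.206022) − 1) = 39.419014
T_max/T_min = cosh(S/(2a)) = 1.819779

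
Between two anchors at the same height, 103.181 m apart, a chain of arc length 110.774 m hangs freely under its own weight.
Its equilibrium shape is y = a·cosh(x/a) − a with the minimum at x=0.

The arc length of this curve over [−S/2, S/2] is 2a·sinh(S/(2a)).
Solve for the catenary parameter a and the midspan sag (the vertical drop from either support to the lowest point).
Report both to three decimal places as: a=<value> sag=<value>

a=78.483 sag=17.576

seed: a₀ = √(S³/(24(L−S))) = √(103.181³/(24·7.593)) = 77.640313
iter 1: u=0.664481  f(a)=+1.694e-01  f'(a)=-2.044e-01  a ← 77.640313 − (+1.694e-01/-2.044e-01) = 78.469220
iter 2: u=0.657462  f(a)=+2.751e-03  f'(a)=-1.978e-01  a ← 78.469220 − (+2.751e-03/-1.978e-01) = 78.483130
iter 3: u=0.657345  f(a)=+7.522e-07  f'(a)=-1.977e-01  a ← 78.483130 − (+7.522e-07/-1.977e-01) = 78.483134
iter 4: u=0.657345  f(a)=+7.105e-14  f'(a)=-1.977e-01  a ← 78.483134 − (+7.105e-14/-1.977e-01) = 78.483134
converged: |Δa| < 1e-12 after 4 iterations
sag = a·(cosh(S/(2a)) − 1) = 78.483134·(cosh(0.657345) − 1) = 17.575817
T_max/T_min = cosh(S/(2a)) = 1.223944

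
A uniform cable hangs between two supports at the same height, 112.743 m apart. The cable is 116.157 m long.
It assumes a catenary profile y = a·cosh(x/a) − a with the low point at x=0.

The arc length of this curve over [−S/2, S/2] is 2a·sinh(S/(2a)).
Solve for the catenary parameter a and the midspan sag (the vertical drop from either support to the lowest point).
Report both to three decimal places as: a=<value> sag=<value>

seed: a₀ = √(S³/(24(L−S))) = √(112.743³/(24·3.414)) = 132.250402
iter 1: u=0.426248  f(a)=+3.115e-02  f'(a)=-5.257e-02  a ← 132.250402 − (+3.115e-02/-5.257e-02) = 132.842879
iter 2: u=0.424347  f(a)=+2.106e-04  f'(a)=-5.186e-02  a ← 132.842879 − (+2.106e-04/-5.186e-02) = 132.846939
iter 3: u=0.424334  f(a)=+9.767e-09  f'(a)=-5.186e-02  a ← 132.846939 − (+9.767e-09/-5.186e-02) = 132.846939
iter 4: u=0.424334  f(a)=+0.000e+00  f'(a)=-5.186e-02  a ← 132.846939 − (+0.000e+00/-5.186e-02) = 132.846939
converged: |Δa| < 1e-12 after 4 iterations
sag = a·(cosh(S/(2a)) − 1) = 132.846939·(cosh(0.424334) − 1) = 12.140720
T_max/T_min = cosh(S/(2a)) = 1.091389

a=132.847 sag=12.141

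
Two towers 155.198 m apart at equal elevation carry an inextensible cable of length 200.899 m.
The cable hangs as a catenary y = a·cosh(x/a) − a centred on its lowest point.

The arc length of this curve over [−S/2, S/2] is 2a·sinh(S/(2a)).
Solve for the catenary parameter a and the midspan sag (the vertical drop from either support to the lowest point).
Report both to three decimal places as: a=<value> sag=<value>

a=60.801 sag=56.616

seed: a₀ = √(S³/(24(L−S))) = √(155.198³/(24·45.701)) = 58.379545
iter 1: u=1.329216  f(a)=+4.211e+00  f'(a)=-1.860e+00  a ← 58.379545 − (+4.211e+00/-1.860e+00) = 60.643323
iter 2: u=1.279597  f(a)=+2.573e-01  f'(a)=-1.639e+00  a ← 60.643323 − (+2.573e-01/-1.639e+00) = 60.800311
iter 3: u=1.276293  f(a)=+1.099e-03  f'(a)=-1.625e+00  a ← 60.800311 − (+1.099e-03/-1.625e+00) = 60.800987
iter 4: u=1.276279  f(a)=+2.025e-08  f'(a)=-1.625e+00  a ← 60.800987 − (+2.025e-08/-1.625e+00) = 60.800987
iter 5: u=1.276279  f(a)=+0.000e+00  f'(a)=-1.625e+00  a ← 60.800987 − (+0.000e+00/-1.625e+00) = 60.800987
converged: |Δa| < 1e-12 after 5 iterations
sag = a·(cosh(S/(2a)) − 1) = 60.800987·(cosh(1.276279) − 1) = 56.616482
T_max/T_min = cosh(S/(2a)) = 1.931177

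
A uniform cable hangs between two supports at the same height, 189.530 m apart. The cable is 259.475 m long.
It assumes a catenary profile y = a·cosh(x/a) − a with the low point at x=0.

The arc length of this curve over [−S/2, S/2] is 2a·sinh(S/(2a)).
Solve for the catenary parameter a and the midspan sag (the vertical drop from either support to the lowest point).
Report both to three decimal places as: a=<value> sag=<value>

a=66.947 sag=79.045

seed: a₀ = √(S³/(24(L−S))) = √(189.530³/(24·69.945)) = 63.684389
iter 1: u=1.488041  f(a)=+8.165e+00  f'(a)=-2.723e+00  a ← 63.684389 − (+8.165e+00/-2.723e+00) = 66.682797
iter 2: u=1.421131  f(a)=+6.121e-01  f'(a)=-2.329e+00  a ← 66.682797 − (+6.121e-01/-2.329e+00) = 66.945614
iter 3: u=1.415552  f(a)=+4.055e-03  f'(a)=-2.298e+00  a ← 66.945614 − (+4.055e-03/-2.298e+00) = 66.947379
iter 4: u=1.415515  f(a)=+1.806e-07  f'(a)=-2.298e+00  a ← 66.947379 − (+1.806e-07/-2.298e+00) = 66.947379
iter 5: u=1.415515  f(a)=+0.000e+00  f'(a)=-2.298e+00  a ← 66.947379 − (+0.000e+00/-2.298e+00) = 66.947379
converged: |Δa| < 1e-12 after 5 iterations
sag = a·(cosh(S/(2a)) − 1) = 66.947379·(cosh(1.415515) − 1) = 79.044985
T_max/T_min = cosh(S/(2a)) = 2.180703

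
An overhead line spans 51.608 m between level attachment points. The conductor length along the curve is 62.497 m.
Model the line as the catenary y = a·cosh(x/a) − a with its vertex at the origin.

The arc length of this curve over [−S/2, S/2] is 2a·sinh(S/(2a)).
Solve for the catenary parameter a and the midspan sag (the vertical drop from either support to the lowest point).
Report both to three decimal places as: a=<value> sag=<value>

a=23.627 sag=15.548

seed: a₀ = √(S³/(24(L−S))) = √(51.608³/(24·10.889)) = 22.933795
iter 1: u=1.125152  f(a)=+7.104e-01  f'(a)=-1.075e+00  a ← 22.933795 − (+7.104e-01/-1.075e+00) = 23.594397
iter 2: u=1.093650  f(a)=+3.185e-02  f'(a)=-9.809e-01  a ← 23.594397 − (+3.185e-02/-9.809e-01) = 23.626867
iter 3: u=1.092146  f(a)=+7.068e-05  f'(a)=-9.766e-01  a ← 23.626867 − (+7.068e-05/-9.766e-01) = 23.626939
iter 4: u=1.092143  f(a)=+3.498e-10  f'(a)=-9.766e-01  a ← 23.626939 − (+3.498e-10/-9.766e-01) = 23.626939
iter 5: u=1.092143  f(a)=+0.000e+00  f'(a)=-9.766e-01  a ← 23.626939 − (+0.000e+00/-9.766e-01) = 23.626939
converged: |Δa| < 1e-12 after 5 iterations
sag = a·(cosh(S/(2a)) − 1) = 23.626939·(cosh(1.092143) − 1) = 15.548321
T_max/T_min = cosh(S/(2a)) = 1.658076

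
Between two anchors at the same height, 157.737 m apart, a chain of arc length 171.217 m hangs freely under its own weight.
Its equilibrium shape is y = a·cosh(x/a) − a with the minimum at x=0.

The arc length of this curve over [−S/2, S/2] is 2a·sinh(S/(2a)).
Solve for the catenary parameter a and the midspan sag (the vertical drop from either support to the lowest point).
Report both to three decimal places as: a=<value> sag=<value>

seed: a₀ = √(S³/(24(L−S))) = √(157.737³/(24·13.480)) = 110.141199
iter 1: u=0.716067  f(a)=+3.498e-01  f'(a)=-2.576e-01  a ← 110.141199 − (+3.498e-01/-2.576e-01) = 111.499502
iter 2: u=0.707344  f(a)=+6.577e-03  f'(a)=-2.480e-01  a ← 111.499502 − (+6.577e-03/-2.480e-01) = 111.526027
iter 3: u=0.707176  f(a)=+2.423e-06  f'(a)=-2.478e-01  a ← 111.526027 − (+2.423e-06/-2.478e-01) = 111.526037
iter 4: u=0.707176  f(a)=+3.126e-13  f'(a)=-2.478e-01  a ← 111.526037 − (+3.126e-13/-2.478e-01) = 111.526037
converged: |Δa| < 1e-12 after 4 iterations
sag = a·(cosh(S/(2a)) − 1) = 111.526037·(cosh(0.707176) − 1) = 29.068672
T_max/T_min = cosh(S/(2a)) = 1.260645

a=111.526 sag=29.069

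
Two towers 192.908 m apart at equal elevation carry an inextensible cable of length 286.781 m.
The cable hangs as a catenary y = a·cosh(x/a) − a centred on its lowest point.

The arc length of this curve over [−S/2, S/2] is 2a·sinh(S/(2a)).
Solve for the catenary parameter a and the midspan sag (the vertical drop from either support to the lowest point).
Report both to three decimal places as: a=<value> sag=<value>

a=60.180 sag=95.327

seed: a₀ = √(S³/(24(L−S))) = √(192.908³/(24·93.873)) = 56.448108
iter 1: u=1.708720  f(a)=+1.470e+01  f'(a)=-4.404e+00  a ← 56.448108 − (+1.470e+01/-4.404e+00) = 59.785180
iter 2: u=1.613343  f(a)=+1.404e+00  f'(a)=-3.599e+00  a ← 59.785180 − (+1.404e+00/-3.599e+00) = 60.175271
iter 3: u=1.602884  f(a)=+1.580e-02  f'(a)=-3.519e+00  a ← 60.175271 − (+1.580e-02/-3.519e+00) = 60.179762
iter 4: u=1.602765  f(a)=+2.052e-06  f'(a)=-3.518e+00  a ← 60.179762 − (+2.052e-06/-3.518e+00) = 60.179763
iter 5: u=1.602765  f(a)=+0.000e+00  f'(a)=-3.518e+00  a ← 60.179763 − (+0.000e+00/-3.518e+00) = 60.179763
converged: |Δa| < 1e-12 after 5 iterations
sag = a·(cosh(S/(2a)) − 1) = 60.179763·(cosh(1.602765) − 1) = 95.327277
T_max/T_min = cosh(S/(2a)) = 2.584042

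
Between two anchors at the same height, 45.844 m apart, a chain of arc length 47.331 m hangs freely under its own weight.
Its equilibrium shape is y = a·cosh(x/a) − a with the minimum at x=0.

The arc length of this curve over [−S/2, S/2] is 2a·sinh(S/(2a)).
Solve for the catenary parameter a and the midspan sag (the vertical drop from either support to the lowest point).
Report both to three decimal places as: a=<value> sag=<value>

seed: a₀ = √(S³/(24(L−S))) = √(45.844³/(24·1.487)) = 51.959223
iter 1: u=0.441154  f(a)=+1.454e-02  f'(a)=-5.836e-02  a ← 51.959223 − (+1.454e-02/-5.836e-02) = 52.208319
iter 2: u=0.439049  f(a)=+1.052e-04  f'(a)=-5.752e-02  a ← 52.208319 − (+1.052e-04/-5.752e-02) = 52.210148
iter 3: u=0.439033  f(a)=+5.599e-09  f'(a)=-5.751e-02  a ← 52.210148 − (+5.599e-09/-5.751e-02) = 52.210149
iter 4: u=0.439033  f(a)=+0.000e+00  f'(a)=-5.751e-02  a ← 52.210149 − (+0.000e+00/-5.751e-02) = 52.210149
converged: |Δa| < 1e-12 after 4 iterations
sag = a·(cosh(S/(2a)) − 1) = 52.210149·(cosh(0.439033) − 1) = 5.113106
T_max/T_min = cosh(S/(2a)) = 1.097933

a=52.210 sag=5.113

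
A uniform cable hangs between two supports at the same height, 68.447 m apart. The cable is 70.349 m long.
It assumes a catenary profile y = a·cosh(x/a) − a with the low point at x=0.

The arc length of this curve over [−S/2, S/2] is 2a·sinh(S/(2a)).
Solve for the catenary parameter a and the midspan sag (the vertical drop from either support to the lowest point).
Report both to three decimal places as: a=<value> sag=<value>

a=84.162 sag=7.055

seed: a₀ = √(S³/(24(L−S))) = √(68.447³/(24·1.902)) = 83.814807
iter 1: u=0.408323  f(a)=+1.592e-02  f'(a)=-4.615e-02  a ← 83.814807 − (+1.592e-02/-4.615e-02) = 84.159767
iter 2: u=0.406649  f(a)=+9.881e-05  f'(a)=-4.558e-02  a ← 84.159767 − (+9.881e-05/-4.558e-02) = 84.161935
iter 3: u=0.406639  f(a)=+3.860e-09  f'(a)=-4.557e-02  a ← 84.161935 − (+3.860e-09/-4.557e-02) = 84.161935
iter 4: u=0.406639  f(a)=+0.000e+00  f'(a)=-4.557e-02  a ← 84.161935 − (+0.000e+00/-4.557e-02) = 84.161935
converged: |Δa| < 1e-12 after 4 iterations
sag = a·(cosh(S/(2a)) − 1) = 84.161935·(cosh(0.406639) − 1) = 7.054712
T_max/T_min = cosh(S/(2a)) = 1.083823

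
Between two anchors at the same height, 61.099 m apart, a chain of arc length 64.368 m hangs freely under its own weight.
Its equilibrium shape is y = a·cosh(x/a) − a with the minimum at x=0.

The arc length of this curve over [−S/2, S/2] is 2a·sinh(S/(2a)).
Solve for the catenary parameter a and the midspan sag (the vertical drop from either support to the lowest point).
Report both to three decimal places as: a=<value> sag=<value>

seed: a₀ = √(S³/(24(L−S))) = √(61.099³/(24·3.269)) = 53.918534
iter 1: u=0.566586  f(a)=+5.287e-02  f'(a)=-1.252e-01  a ← 53.918534 − (+5.287e-02/-1.252e-01) = 54.340865
iter 2: u=0.562183  f(a)=+6.277e-04  f'(a)=-1.222e-01  a ← 54.340865 − (+6.277e-04/-1.222e-01) = 54.346000
iter 3: u=0.562130  f(a)=+9.081e-08  f'(a)=-1.222e-01  a ← 54.346000 − (+9.081e-08/-1.222e-01) = 54.346000
iter 4: u=0.562130  f(a)=+0.000e+00  f'(a)=-1.222e-01  a ← 54.346000 − (+0.000e+00/-1.222e-01) = 54.346000
converged: |Δa| < 1e-12 after 4 iterations
sag = a·(cosh(S/(2a)) − 1) = 54.346000·(cosh(0.562130) − 1) = 8.814886
T_max/T_min = cosh(S/(2a)) = 1.162199

a=54.346 sag=8.815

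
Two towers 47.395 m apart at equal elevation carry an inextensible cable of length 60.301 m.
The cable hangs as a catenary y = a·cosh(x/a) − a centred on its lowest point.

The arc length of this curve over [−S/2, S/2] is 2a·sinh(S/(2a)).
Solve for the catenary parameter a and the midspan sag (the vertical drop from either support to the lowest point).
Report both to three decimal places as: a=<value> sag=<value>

a=19.254 sag=16.520

seed: a₀ = √(S³/(24(L−S))) = √(47.395³/(24·12.906)) = 18.539471
iter 1: u=1.278219  f(a)=+1.096e+00  f'(a)=-1.633e+00  a ← 18.539471 − (+1.096e+00/-1.633e+00) = 19.210621
iter 2: u=1.233562  f(a)=+6.234e-02  f'(a)=-1.452e+00  a ← 19.210621 − (+6.234e-02/-1.452e+00) = 19.253544
iter 3: u=1.230812  f(a)=+2.285e-04  f'(a)=-1.442e+00  a ← 19.253544 − (+2.285e-04/-1.442e+00) = 19.253702
iter 4: u=1.230802  f(a)=+3.095e-09  f'(a)=-1.442e+00  a ← 19.253702 − (+3.095e-09/-1.442e+00) = 19.253702
iter 5: u=1.230802  f(a)=+0.000e+00  f'(a)=-1.442e+00  a ← 19.253702 − (+0.000e+00/-1.442e+00) = 19.253702
converged: |Δa| < 1e-12 after 5 iterations
sag = a·(cosh(S/(2a)) − 1) = 19.253702·(cosh(1.230802) − 1) = 16.519999
T_max/T_min = cosh(S/(2a)) = 1.858017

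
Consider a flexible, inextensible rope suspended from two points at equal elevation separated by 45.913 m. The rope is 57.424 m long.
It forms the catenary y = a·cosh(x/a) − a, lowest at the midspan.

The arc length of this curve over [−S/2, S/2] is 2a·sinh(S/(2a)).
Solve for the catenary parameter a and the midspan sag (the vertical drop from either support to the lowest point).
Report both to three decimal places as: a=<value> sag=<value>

seed: a₀ = √(S³/(24(L−S))) = √(45.913³/(24·11.511)) = 18.717221
iter 1: u=1.226491  f(a)=+8.975e-01  f'(a)=-1.425e+00  a ← 18.717221 − (+8.975e-01/-1.425e+00) = 19.346908
iter 2: u=1.186572  f(a)=+4.728e-02  f'(a)=-1.279e+00  a ← 19.346908 − (+4.728e-02/-1.279e+00) = 19.383883
iter 3: u=1.184309  f(a)=+1.474e-04  f'(a)=-1.271e+00  a ← 19.383883 − (+1.474e-04/-1.271e+00) = 19.383999
iter 4: u=1.184302  f(a)=+1.441e-09  f'(a)=-1.271e+00  a ← 19.383999 − (+1.441e-09/-1.271e+00) = 19.383999
iter 5: u=1.184302  f(a)=-7.105e-15  f'(a)=-1.271e+00  a ← 19.383999 − (-7.105e-15/-1.271e+00) = 19.383999
converged: |Δa| < 1e-12 after 5 iterations
sag = a·(cosh(S/(2a)) − 1) = 19.383999·(cosh(1.184302) − 1) = 15.258726
T_max/T_min = cosh(S/(2a)) = 1.787182

a=19.384 sag=15.259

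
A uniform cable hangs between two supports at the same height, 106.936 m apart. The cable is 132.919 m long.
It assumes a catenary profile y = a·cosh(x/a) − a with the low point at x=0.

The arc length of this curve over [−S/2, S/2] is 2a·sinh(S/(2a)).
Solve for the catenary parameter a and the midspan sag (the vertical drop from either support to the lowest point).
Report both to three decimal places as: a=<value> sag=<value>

seed: a₀ = √(S³/(24(L−S))) = √(106.936³/(24·25.983)) = 44.282857
iter 1: u=1.207420  f(a)=+1.961e+00  f'(a)=-1.354e+00  a ← 44.282857 − (+1.961e+00/-1.354e+00) = 45.731497
iter 2: u=1.169172  f(a)=+1.003e-01  f'(a)=-1.218e+00  a ← 45.731497 − (+1.003e-01/-1.218e+00) = 45.813852
iter 3: u=1.167071  f(a)=+2.941e-04  f'(a)=-1.211e+00  a ← 45.813852 − (+2.941e-04/-1.211e+00) = 45.814094
iter 4: u=1.167064  f(a)=+2.542e-09  f'(a)=-1.211e+00  a ← 45.814094 − (+2.542e-09/-1.211e+00) = 45.814094
iter 5: u=1.167064  f(a)=+0.000e+00  f'(a)=-1.211e+00  a ← 45.814094 − (+0.000e+00/-1.211e+00) = 45.814094
converged: |Δa| < 1e-12 after 5 iterations
sag = a·(cosh(S/(2a)) − 1) = 45.814094·(cosh(1.167064) − 1) = 34.906389
T_max/T_min = cosh(S/(2a)) = 1.761914

a=45.814 sag=34.906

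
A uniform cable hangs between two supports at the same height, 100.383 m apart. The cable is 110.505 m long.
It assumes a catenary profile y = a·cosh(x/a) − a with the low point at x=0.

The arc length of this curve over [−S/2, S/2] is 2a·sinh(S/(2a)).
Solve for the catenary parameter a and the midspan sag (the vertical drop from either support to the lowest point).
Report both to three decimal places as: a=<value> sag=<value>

seed: a₀ = √(S³/(24(L−S))) = √(100.383³/(24·10.122)) = 64.528485
iter 1: u=0.777819  f(a)=+3.106e-01  f'(a)=-3.331e-01  a ← 64.528485 − (+3.106e-01/-3.331e-01) = 65.461010
iter 2: u=0.766739  f(a)=+6.862e-03  f'(a)=-3.185e-01  a ← 65.461010 − (+6.862e-03/-3.185e-01) = 65.482552
iter 3: u=0.766487  f(a)=+3.516e-06  f'(a)=-3.182e-01  a ← 65.482552 − (+3.516e-06/-3.182e-01) = 65.482563
iter 4: u=0.766486  f(a)=+9.379e-13  f'(a)=-3.182e-01  a ← 65.482563 − (+9.379e-13/-3.182e-01) = 65.482563
converged: |Δa| < 1e-12 after 4 iterations
sag = a·(cosh(S/(2a)) − 1) = 65.482563·(cosh(0.766486) − 1) = 20.195934
T_max/T_min = cosh(S/(2a)) = 1.308417

a=65.483 sag=20.196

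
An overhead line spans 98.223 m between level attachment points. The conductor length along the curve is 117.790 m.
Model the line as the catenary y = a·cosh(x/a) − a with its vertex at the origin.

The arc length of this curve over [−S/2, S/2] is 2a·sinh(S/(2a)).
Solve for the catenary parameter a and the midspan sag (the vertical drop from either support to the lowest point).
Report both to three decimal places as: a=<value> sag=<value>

seed: a₀ = √(S³/(24(L−S))) = √(98.223³/(24·19.567)) = 44.921272
iter 1: u=1.093279  f(a)=+1.203e+00  f'(a)=-9.798e-01  a ← 44.921272 − (+1.203e+00/-9.798e-01) = 46.149247
iter 2: u=1.064189  f(a)=+5.110e-02  f'(a)=-8.982e-01  a ← 46.149247 − (+5.110e-02/-8.982e-01) = 46.206141
iter 3: u=1.062878  f(a)=+1.012e-04  f'(a)=-8.947e-01  a ← 46.206141 − (+1.012e-04/-8.947e-01) = 46.206254
iter 4: u=1.062876  f(a)=+3.990e-10  f'(a)=-8.946e-01  a ← 46.206254 − (+3.990e-10/-8.946e-01) = 46.206254
iter 5: u=1.062876  f(a)=+1.421e-14  f'(a)=-8.946e-01  a ← 46.206254 − (+1.421e-14/-8.946e-01) = 46.206254
converged: |Δa| < 1e-12 after 5 iterations
sag = a·(cosh(S/(2a)) − 1) = 46.206254·(cosh(1.062876) − 1) = 28.651203
T_max/T_min = cosh(S/(2a)) = 1.620072

a=46.206 sag=28.651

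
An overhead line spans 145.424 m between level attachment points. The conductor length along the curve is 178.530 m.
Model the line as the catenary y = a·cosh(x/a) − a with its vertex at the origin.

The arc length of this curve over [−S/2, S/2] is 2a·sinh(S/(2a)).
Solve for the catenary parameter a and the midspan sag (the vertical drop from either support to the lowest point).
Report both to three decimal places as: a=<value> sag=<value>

seed: a₀ = √(S³/(24(L−S))) = √(145.424³/(24·33.106)) = 62.215007
iter 1: u=1.168721  f(a)=+2.336e+00  f'(a)=-1.217e+00  a ← 62.215007 − (+2.336e+00/-1.217e+00) = 64.134608
iter 2: u=1.133740  f(a)=+1.125e-01  f'(a)=-1.102e+00  a ← 64.134608 − (+1.125e-01/-1.102e+00) = 64.236644
iter 3: u=1.131940  f(a)=+2.899e-04  f'(a)=-1.097e+00  a ← 64.236644 − (+2.899e-04/-1.097e+00) = 64.236908
iter 4: u=1.131935  f(a)=+1.938e-09  f'(a)=-1.097e+00  a ← 64.236908 − (+1.938e-09/-1.097e+00) = 64.236908
iter 5: u=1.131935  f(a)=-2.842e-14  f'(a)=-1.097e+00  a ← 64.236908 − (-2.842e-14/-1.097e+00) = 64.236908
converged: |Δa| < 1e-12 after 5 iterations
sag = a·(cosh(S/(2a)) − 1) = 64.236908·(cosh(1.131935) − 1) = 45.738637
T_max/T_min = cosh(S/(2a)) = 1.712030

a=64.237 sag=45.739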